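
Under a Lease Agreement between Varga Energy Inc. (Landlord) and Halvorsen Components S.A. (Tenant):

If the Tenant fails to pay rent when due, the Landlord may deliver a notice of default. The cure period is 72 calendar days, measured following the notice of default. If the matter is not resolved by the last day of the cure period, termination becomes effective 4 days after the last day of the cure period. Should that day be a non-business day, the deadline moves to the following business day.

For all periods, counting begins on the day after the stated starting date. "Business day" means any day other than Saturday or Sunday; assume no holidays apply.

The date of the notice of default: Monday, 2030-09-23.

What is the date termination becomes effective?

Adding 72 calendar days to 2030-09-23 gives 2030-12-04, which is the last day of the cure period.
Adding 4 calendar days to 2030-12-04 gives 2030-12-08, which is the date termination becomes effective. That falls on a Sunday, so it rolls to the next business day, Monday, 2030-12-09.

2030-12-09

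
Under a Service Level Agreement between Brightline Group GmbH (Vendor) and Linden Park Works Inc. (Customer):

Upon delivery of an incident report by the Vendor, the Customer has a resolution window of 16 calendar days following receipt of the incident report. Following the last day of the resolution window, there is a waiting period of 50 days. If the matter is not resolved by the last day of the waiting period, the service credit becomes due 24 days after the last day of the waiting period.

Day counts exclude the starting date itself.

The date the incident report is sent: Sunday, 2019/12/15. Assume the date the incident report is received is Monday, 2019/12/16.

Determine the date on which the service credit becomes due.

The last day of the resolution window: 2019/12/16 + 16 days = 2020/01/01.
Adding 50 calendar days to 2020/01/01 gives 2020/02/20, which is the last day of the waiting period.
Adding 24 calendar days to 2020/02/20 gives 2020/03/15, which is the date on which the service credit becomes due.

2020/03/15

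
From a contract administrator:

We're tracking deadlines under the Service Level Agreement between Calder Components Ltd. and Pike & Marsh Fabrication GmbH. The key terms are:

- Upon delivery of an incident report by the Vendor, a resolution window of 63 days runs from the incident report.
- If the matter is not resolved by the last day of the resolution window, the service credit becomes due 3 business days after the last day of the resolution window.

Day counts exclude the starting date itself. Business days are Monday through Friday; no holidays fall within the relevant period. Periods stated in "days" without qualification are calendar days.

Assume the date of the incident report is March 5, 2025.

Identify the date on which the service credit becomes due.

May 12, 2025

The last day of the resolution window: 63 calendar days after March 5, 2025 is May 7, 2025.
The date on which the service credit becomes due: counting 3 business days from Wednesday, May 7, 2025 (May 8, May 9, May 12, skipping weekends) reaches Monday, May 12, 2025.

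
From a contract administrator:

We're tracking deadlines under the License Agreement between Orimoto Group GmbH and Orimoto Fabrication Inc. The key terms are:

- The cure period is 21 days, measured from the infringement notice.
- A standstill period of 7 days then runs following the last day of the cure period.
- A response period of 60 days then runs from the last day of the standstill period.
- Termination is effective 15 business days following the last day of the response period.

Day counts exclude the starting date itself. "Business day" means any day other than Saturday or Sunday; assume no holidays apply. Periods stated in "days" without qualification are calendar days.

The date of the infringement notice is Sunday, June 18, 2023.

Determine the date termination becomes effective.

Adding 21 calendar days to June 18, 2023 gives July 9, 2023, which is the last day of the cure period.
Adding 7 calendar days to July 9, 2023 gives July 16, 2023, which is the last day of the standstill period.
Adding 60 calendar days to July 16, 2023 gives September 14, 2023, which is the last day of the response period.
The date termination becomes effective: 15 business days after Thursday, September 14, 2023, skipping weekends — Sep 15, Sep 18, Sep 19, Sep 20, …, Oct 3, Oct 4, Oct 5 — lands on Thursday, October 5, 2023.

October 5, 2023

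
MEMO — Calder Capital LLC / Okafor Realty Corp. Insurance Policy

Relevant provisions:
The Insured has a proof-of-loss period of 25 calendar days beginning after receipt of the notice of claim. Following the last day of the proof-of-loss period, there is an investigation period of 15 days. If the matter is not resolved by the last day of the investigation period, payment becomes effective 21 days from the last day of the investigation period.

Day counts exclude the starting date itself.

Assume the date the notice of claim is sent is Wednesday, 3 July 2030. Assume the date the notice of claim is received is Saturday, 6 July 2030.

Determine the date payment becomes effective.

5 September 2030

The last day of the proof-of-loss period: 25 calendar days after 6 July 2030 is 31 July 2030.
The last day of the investigation period: 31 July 2030 + 15 days = 15 August 2030.
Adding 21 calendar days to 15 August 2030 gives 5 September 2030, which is the date payment becomes effective.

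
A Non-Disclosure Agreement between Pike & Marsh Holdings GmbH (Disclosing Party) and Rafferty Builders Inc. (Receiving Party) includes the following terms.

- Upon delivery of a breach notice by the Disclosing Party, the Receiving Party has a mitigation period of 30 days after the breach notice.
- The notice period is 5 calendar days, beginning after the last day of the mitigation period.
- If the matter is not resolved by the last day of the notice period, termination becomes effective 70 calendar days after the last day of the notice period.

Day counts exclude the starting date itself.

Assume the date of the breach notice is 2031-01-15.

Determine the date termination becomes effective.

Adding 30 calendar days to 2031-01-15 gives 2031-02-14, which is the last day of the mitigation period.
Adding 5 calendar days to 2031-02-14 gives 2031-02-19, which is the last day of the notice period.
Adding 70 calendar days to 2031-02-19 gives 2031-04-30, which is the date termination becomes effective.

2031-04-30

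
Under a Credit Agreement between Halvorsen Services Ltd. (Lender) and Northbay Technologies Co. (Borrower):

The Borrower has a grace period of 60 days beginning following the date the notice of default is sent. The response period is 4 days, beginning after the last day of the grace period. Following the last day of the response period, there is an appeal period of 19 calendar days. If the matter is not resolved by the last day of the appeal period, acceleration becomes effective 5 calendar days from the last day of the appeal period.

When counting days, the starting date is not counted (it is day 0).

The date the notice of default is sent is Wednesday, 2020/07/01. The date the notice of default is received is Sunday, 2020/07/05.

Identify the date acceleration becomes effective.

2020/09/27

The last day of the grace period: 2020/07/01 + 60 days = 2020/08/30.
Adding 4 calendar days to 2020/08/30 gives 2020/09/03, which is the last day of the response period.
The last day of the appeal period: 2020/09/03 + 19 days = 2020/09/22.
The date acceleration becomes effective: 2020/09/22 + 5 days = 2020/09/27.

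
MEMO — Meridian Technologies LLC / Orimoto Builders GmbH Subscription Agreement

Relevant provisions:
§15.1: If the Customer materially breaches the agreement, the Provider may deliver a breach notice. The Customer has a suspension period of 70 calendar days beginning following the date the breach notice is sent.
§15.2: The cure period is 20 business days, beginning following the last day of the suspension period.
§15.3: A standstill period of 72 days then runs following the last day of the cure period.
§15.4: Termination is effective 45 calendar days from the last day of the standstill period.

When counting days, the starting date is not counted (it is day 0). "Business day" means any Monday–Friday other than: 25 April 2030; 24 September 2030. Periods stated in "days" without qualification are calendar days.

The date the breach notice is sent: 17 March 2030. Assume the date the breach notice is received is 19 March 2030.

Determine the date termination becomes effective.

16 October 2030

The last day of the suspension period: 70 calendar days after 17 March 2030 is 26 May 2030.
The last day of the cure period: counting 20 business days from Sunday, 26 May 2030 (May 27, May 28, May 29, May 30, …, Jun 19, Jun 20, Jun 21, skipping weekends) reaches Friday, 21 June 2030.
Adding 72 calendar days to 21 June 2030 gives 1 September 2030, which is the last day of the standstill period.
Adding 45 calendar days to 1 September 2030 gives 16 October 2030, which is the date termination becomes effective.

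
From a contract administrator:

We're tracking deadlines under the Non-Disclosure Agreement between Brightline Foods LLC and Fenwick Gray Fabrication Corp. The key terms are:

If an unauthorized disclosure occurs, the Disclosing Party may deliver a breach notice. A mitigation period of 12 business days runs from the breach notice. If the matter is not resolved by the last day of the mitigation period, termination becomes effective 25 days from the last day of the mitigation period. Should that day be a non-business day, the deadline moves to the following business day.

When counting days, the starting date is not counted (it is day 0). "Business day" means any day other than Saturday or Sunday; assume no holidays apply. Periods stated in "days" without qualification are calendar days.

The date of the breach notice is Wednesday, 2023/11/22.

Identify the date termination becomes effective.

2024/01/02

The last day of the mitigation period: counting 12 business days from Wednesday, 2023/11/22 (Nov 23, Nov 24, Nov 27, Nov 28, …, Dec 6, Dec 7, Dec 8, skipping weekends) reaches Friday, 2023/12/08.
The date termination becomes effective: 2023/12/08 + 25 days = 2024/01/02. 2024/01/02 is a Tuesday, so no roll-forward applies.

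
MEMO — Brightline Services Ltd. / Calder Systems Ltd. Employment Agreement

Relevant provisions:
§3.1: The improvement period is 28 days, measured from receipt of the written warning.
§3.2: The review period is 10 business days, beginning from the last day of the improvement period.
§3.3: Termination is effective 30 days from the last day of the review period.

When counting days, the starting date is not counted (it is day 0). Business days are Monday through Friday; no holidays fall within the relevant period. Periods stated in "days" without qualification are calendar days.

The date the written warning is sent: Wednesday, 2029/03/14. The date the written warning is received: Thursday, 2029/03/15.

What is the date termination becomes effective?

2029/05/26

The last day of the improvement period: 28 calendar days after 2029/03/15 is 2029/04/12.
The last day of the review period: 10 business days after Thursday, 2029/04/12, skipping weekends — Apr 13, Apr 16, Apr 17, Apr 18, Apr 19, Apr 20, Apr 23, Apr 24, Apr 25, Apr 26 — lands on Thursday, 2029/04/26.
The date termination becomes effective: 2029/04/26 + 30 days = 2029/05/26.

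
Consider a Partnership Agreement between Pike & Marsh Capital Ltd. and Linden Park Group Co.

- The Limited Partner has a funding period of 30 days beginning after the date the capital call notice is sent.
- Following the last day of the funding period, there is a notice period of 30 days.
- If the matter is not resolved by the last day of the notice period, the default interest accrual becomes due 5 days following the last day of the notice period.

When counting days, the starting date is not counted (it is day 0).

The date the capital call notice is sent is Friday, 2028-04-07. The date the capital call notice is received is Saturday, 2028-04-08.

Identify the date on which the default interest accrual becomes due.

The last day of the funding period: 2028-04-07 + 30 days = 2028-05-07.
The last day of the notice period: 2028-05-07 + 30 days = 2028-06-06.
Adding 5 calendar days to 2028-06-06 gives 2028-06-11, which is the date on which the default interest accrual becomes due.

2028-06-11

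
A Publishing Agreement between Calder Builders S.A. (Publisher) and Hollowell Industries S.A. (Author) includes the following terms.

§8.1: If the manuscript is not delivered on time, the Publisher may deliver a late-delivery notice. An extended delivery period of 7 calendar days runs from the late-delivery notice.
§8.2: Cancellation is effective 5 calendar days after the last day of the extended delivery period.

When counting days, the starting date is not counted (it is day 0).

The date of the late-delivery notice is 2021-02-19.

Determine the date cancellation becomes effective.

2021-03-03

Adding 7 calendar days to 2021-02-19 gives 2021-02-26, which is the last day of the extended delivery period.
Adding 5 calendar days to 2021-02-26 gives 2021-03-03, which is the date cancellation becomes effective.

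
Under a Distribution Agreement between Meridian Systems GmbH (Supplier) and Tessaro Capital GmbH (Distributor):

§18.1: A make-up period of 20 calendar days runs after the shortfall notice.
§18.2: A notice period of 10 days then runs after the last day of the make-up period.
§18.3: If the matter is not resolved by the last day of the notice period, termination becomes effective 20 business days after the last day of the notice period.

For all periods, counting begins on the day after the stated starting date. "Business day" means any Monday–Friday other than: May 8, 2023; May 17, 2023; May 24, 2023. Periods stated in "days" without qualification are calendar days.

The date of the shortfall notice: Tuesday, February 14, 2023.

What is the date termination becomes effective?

The last day of the make-up period: 20 calendar days after February 14, 2023 is March 6, 2023.
The last day of the notice period: 10 calendar days after March 6, 2023 is March 16, 2023.
From Thursday, March 16, 2023, 20 business days (Mar 17, Mar 20, Mar 21, Mar 22, …, Apr 11, Apr 12, Apr 13, skipping weekends) brings us to Thursday, April 13, 2023, which is the date termination becomes effective.

April 13, 2023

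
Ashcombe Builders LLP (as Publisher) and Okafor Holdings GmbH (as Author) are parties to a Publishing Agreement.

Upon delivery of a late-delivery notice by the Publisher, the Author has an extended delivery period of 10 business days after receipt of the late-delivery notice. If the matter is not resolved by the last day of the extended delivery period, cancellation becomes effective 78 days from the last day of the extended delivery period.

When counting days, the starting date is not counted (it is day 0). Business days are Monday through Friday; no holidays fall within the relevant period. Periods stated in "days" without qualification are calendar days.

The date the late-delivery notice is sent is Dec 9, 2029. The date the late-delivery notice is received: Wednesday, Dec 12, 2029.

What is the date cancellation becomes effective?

The last day of the extended delivery period: 10 business days after Wednesday, Dec 12, 2029, skipping weekends — Dec 13, Dec 14, Dec 17, Dec 18, Dec 19, Dec 20, Dec 21, Dec 24, Dec 25, Dec 26 — lands on Wednesday, Dec 26, 2029.
The date cancellation becomes effective: 78 calendar days after Dec 26, 2029 is Mar 14, 2030.

Mar 14, 2030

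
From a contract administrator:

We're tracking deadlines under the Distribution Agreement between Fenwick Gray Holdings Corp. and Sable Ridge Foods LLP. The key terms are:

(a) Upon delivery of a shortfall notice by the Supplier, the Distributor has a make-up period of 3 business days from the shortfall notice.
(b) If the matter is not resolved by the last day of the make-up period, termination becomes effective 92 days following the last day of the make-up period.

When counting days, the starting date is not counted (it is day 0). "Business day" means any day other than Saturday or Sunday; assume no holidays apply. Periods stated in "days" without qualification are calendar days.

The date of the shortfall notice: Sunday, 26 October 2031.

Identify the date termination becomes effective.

29 January 2032

The last day of the make-up period: 3 business days after Sunday, 26 October 2031, skipping weekends — Oct 27, Oct 28, Oct 29 — lands on Wednesday, 29 October 2031.
The date termination becomes effective: 29 October 2031 + 92 days = 29 January 2032.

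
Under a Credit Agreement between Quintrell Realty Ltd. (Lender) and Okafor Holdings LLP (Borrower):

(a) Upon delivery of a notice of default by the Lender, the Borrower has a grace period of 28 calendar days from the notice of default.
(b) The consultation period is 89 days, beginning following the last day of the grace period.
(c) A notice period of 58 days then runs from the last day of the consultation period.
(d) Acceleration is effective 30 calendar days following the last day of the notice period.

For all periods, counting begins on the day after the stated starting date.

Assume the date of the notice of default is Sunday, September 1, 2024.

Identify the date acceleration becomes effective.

March 25, 2025

The last day of the grace period: September 1, 2024 + 28 days = September 29, 2024.
Adding 89 calendar days to September 29, 2024 gives December 27, 2024, which is the last day of the consultation period.
Adding 58 calendar days to December 27, 2024 gives February 23, 2025, which is the last day of the notice period.
The date acceleration becomes effective: February 23, 2025 + 30 days = March 25, 2025.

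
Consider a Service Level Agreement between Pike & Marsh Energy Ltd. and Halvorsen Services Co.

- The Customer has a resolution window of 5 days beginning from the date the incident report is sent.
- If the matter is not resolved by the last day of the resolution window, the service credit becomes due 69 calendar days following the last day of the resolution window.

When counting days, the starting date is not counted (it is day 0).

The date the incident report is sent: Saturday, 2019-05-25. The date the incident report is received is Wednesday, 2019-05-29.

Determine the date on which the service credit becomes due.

The last day of the resolution window: 5 calendar days after 2019-05-25 is 2019-05-30.
Adding 69 calendar days to 2019-05-30 gives 2019-08-07, which is the date on which the service credit becomes due.

2019-08-07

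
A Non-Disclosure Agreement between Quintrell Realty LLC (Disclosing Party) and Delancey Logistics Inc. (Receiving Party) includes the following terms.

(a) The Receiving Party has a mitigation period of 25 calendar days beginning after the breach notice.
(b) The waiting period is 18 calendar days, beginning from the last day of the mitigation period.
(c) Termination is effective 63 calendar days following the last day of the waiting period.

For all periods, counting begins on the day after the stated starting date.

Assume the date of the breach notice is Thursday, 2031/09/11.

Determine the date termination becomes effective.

The last day of the mitigation period: 2031/09/11 + 25 days = 2031/10/06.
The last day of the waiting period: 18 calendar days after 2031/10/06 is 2031/10/24.
The date termination becomes effective: 2031/10/24 + 63 days = 2031/12/26.

2031/12/26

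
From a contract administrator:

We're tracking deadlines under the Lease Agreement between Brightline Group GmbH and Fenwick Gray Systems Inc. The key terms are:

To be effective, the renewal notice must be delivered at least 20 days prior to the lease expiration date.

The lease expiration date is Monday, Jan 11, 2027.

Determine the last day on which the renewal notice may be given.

Jan 11, 2027 minus 20 days is Dec 22, 2026.

Dec 22, 2026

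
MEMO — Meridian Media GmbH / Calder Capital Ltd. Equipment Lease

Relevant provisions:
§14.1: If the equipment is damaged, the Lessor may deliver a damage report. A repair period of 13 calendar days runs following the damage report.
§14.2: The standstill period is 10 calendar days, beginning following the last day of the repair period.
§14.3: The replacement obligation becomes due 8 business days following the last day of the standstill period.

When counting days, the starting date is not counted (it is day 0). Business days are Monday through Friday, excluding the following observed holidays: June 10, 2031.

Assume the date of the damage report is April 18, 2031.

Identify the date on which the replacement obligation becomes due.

The last day of the repair period: 13 calendar days after April 18, 2031 is May 1, 2031.
The last day of the standstill period: 10 calendar days after May 1, 2031 is May 11, 2031.
The date on which the replacement obligation becomes due: 8 business days after Sunday, May 11, 2031, skipping weekends — May 12, May 13, May 14, May 15, May 16, May 19, May 20, May 21 — lands on Wednesday, May 21, 2031.

May 21, 2031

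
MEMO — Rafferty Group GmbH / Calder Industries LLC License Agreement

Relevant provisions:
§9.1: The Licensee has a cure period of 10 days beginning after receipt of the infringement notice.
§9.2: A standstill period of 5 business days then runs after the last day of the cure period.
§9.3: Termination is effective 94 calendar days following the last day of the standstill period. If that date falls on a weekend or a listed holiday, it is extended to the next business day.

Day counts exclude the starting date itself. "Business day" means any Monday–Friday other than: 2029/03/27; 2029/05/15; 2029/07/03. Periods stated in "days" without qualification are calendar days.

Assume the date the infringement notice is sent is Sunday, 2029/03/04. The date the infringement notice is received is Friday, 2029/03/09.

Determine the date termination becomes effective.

The last day of the cure period: 2029/03/09 + 10 days = 2029/03/19.
From Monday, 2029/03/19, 5 business days (Mar 20, Mar 21, Mar 22, Mar 23, Mar 26, skipping weekends) brings us to Monday, 2029/03/26, which is the last day of the standstill period.
The date termination becomes effective: 2029/03/26 + 94 days = 2029/06/28. 2029/06/28 is a Thursday and is not a listed holiday, so no roll-forward applies.

2029/06/28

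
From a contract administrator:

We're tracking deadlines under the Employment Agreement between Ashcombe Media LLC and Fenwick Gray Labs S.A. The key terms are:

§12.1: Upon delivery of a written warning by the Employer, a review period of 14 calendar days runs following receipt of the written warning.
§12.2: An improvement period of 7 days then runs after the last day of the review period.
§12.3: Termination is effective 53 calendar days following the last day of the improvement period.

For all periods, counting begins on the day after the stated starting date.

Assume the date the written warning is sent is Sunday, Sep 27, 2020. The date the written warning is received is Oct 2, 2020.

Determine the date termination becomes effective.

Dec 15, 2020

The last day of the review period: 14 calendar days after Oct 2, 2020 is Oct 16, 2020.
The last day of the improvement period: Oct 16, 2020 + 7 days = Oct 23, 2020.
Adding 53 calendar days to Oct 23, 2020 gives Dec 15, 2020, which is the date termination becomes effective.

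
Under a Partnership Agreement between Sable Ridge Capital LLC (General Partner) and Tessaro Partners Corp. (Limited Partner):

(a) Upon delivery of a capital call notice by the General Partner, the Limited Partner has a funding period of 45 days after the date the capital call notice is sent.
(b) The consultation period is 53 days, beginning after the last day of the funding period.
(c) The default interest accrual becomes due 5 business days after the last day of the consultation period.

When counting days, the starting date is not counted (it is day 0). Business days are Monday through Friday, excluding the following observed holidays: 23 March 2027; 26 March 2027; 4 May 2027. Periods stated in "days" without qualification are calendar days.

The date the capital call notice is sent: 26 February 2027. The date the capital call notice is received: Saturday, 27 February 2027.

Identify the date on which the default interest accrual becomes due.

11 June 2027

Adding 45 calendar days to 26 February 2027 gives 12 April 2027, which is the last day of the funding period.
Adding 53 calendar days to 12 April 2027 gives 4 June 2027, which is the last day of the consultation period.
From Friday, 4 June 2027, 5 business days (Jun 7, Jun 8, Jun 9, Jun 10, Jun 11, skipping weekends) brings us to Friday, 11 June 2027, which is the date on which the default interest accrual becomes due.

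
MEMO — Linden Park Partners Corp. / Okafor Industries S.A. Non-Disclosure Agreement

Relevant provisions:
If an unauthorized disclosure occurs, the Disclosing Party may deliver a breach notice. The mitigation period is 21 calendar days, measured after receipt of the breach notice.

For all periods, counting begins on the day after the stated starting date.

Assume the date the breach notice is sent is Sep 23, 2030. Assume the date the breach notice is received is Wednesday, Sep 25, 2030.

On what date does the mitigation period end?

The last day of the mitigation period: Sep 25, 2030 + 21 days = Oct 16, 2030.

Oct 16, 2030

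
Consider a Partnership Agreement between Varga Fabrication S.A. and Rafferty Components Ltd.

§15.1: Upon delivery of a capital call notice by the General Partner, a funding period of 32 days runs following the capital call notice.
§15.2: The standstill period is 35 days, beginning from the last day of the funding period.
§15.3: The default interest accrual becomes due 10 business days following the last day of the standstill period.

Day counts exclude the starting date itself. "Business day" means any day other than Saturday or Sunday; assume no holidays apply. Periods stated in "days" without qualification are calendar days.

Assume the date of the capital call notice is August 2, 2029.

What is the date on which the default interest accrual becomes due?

The last day of the funding period: 32 calendar days after August 2, 2029 is September 3, 2029.
The last day of the standstill period: September 3, 2029 + 35 days = October 8, 2029.
The date on which the default interest accrual becomes due: counting 10 business days from Monday, October 8, 2029 (Oct 9, Oct 10, Oct 11, Oct 12, Oct 15, Oct 16, Oct 17, Oct 18, Oct 19, Oct 22, skipping weekends) reaches Monday, October 22, 2029.

October 22, 2029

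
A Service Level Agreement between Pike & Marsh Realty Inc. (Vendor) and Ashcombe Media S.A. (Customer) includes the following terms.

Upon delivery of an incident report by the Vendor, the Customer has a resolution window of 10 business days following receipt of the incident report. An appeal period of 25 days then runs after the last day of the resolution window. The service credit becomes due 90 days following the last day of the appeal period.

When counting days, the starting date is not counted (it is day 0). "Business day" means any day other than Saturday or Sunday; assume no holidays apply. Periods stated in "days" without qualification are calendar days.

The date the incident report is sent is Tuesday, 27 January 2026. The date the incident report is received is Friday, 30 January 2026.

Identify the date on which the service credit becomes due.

8 June 2026

The last day of the resolution window: counting 10 business days from Friday, 30 January 2026 (Feb 2, Feb 3, Feb 4, Feb 5, Feb 6, Feb 9, Feb 10, Feb 11, Feb 12, Feb 13, skipping weekends) reaches Friday, 13 February 2026.
The last day of the appeal period: 25 calendar days after 13 February 2026 is 10 March 2026.
The date on which the service credit becomes due: 90 calendar days after 10 March 2026 is 8 June 2026.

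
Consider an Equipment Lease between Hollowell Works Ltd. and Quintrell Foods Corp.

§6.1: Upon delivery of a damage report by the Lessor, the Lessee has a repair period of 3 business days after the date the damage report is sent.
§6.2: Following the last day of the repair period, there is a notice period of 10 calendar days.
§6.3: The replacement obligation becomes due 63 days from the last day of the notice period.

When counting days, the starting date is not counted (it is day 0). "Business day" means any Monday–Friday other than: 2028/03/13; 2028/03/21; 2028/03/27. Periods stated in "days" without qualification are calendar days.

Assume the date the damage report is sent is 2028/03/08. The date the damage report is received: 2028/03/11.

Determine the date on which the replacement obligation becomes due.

2028/05/26

The last day of the repair period: counting 3 business days from Wednesday, 2028/03/08 (Mar 9, Mar 10, Mar 14, skipping weekends and the listed holiday on Mar 13) reaches Tuesday, 2028/03/14.
Adding 10 calendar days to 2028/03/14 gives 2028/03/24, which is the last day of the notice period.
The date on which the replacement obligation becomes due: 63 calendar days after 2028/03/24 is 2028/05/26.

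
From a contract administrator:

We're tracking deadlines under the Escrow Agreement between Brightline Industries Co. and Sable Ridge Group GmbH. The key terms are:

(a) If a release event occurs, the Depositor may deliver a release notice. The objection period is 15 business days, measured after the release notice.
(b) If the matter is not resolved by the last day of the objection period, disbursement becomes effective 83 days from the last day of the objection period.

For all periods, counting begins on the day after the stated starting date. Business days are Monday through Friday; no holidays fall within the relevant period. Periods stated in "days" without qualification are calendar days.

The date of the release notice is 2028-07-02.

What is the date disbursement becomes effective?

2028-10-12

From Sunday, 2028-07-02, 15 business days (Jul 3, Jul 4, Jul 5, Jul 6, …, Jul 19, Jul 20, Jul 21, skipping weekends) brings us to Friday, 2028-07-21, which is the last day of the objection period.
The date disbursement becomes effective: 83 calendar days after 2028-07-21 is 2028-10-12.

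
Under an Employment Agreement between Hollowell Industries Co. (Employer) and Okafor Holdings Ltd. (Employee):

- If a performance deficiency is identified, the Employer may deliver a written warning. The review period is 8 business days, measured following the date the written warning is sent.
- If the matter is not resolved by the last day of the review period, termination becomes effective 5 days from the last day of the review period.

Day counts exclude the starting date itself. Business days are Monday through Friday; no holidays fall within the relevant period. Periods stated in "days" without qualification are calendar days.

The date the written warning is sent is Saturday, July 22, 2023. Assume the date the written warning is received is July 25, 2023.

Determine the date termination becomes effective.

August 7, 2023

The last day of the review period: counting 8 business days from Saturday, July 22, 2023 (Jul 24, Jul 25, Jul 26, Jul 27, Jul 28, Jul 31, Aug 1, Aug 2, skipping weekends) reaches Wednesday, August 2, 2023.
The date termination becomes effective: August 2, 2023 + 5 days = August 7, 2023.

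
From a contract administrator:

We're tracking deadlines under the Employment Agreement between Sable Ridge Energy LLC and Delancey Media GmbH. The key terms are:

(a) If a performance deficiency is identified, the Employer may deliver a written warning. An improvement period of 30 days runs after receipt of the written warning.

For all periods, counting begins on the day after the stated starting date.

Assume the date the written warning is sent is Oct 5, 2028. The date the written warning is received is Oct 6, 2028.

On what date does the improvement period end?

The last day of the improvement period: Oct 6, 2028 + 30 days = Nov 5, 2028.

Nov 5, 2028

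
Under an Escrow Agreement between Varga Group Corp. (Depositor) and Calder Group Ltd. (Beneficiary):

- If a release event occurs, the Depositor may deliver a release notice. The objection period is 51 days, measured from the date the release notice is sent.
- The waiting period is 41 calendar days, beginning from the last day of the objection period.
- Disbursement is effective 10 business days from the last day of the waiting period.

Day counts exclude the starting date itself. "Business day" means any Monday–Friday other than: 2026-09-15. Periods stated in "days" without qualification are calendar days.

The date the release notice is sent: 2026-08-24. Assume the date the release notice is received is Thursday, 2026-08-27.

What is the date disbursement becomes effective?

The last day of the objection period: 51 calendar days after 2026-08-24 is 2026-10-14.
Adding 41 calendar days to 2026-10-14 gives 2026-11-24, which is the last day of the waiting period.
The date disbursement becomes effective: counting 10 business days from Tuesday, 2026-11-24 (Nov 25, Nov 26, Nov 27, Nov 30, Dec 1, Dec 2, Dec 3, Dec 4, Dec 7, Dec 8, skipping weekends) reaches Tuesday, 2026-12-08.

2026-12-08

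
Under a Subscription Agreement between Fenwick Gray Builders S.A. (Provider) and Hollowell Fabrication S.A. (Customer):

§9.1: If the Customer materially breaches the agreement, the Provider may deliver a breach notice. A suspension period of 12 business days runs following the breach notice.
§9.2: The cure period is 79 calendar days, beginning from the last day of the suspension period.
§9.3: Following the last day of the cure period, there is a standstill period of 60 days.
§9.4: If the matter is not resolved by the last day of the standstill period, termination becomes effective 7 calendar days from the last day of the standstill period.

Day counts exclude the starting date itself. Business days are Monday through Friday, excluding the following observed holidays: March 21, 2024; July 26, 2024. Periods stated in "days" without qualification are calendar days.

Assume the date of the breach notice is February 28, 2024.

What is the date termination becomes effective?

August 8, 2024

The last day of the suspension period: 12 business days after Wednesday, February 28, 2024, skipping weekends — Feb 29, Mar 1, Mar 4, Mar 5, …, Mar 13, Mar 14, Mar 15 — lands on Friday, March 15, 2024.
The last day of the cure period: March 15, 2024 + 79 days = June 2, 2024.
The last day of the standstill period: 60 calendar days after June 2, 2024 is August 1, 2024.
Adding 7 calendar days to August 1, 2024 gives August 8, 2024, which is the date termination becomes effective.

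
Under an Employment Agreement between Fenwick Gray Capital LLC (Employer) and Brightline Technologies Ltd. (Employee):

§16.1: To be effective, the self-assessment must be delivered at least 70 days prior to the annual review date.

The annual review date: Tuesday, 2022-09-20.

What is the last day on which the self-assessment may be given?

2022-07-12

Counting back 70 calendar days from 2022-09-20 gives 2022-07-12.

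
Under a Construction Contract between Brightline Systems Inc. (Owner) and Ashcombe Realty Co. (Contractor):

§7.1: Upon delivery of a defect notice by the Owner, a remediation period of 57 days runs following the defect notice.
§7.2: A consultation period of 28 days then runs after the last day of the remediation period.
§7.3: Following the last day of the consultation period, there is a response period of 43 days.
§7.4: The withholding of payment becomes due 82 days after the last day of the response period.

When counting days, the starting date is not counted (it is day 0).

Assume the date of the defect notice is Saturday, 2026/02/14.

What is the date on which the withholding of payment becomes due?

Adding 57 calendar days to 2026/02/14 gives 2026/04/12, which is the last day of the remediation period.
Adding 28 calendar days to 2026/04/12 gives 2026/05/10, which is the last day of the consultation period.
Adding 43 calendar days to 2026/05/10 gives 2026/06/22, which is the last day of the response period.
Adding 82 calendar days to 2026/06/22 gives 2026/09/12, which is the date on which the withholding of payment becomes due.

2026/09/12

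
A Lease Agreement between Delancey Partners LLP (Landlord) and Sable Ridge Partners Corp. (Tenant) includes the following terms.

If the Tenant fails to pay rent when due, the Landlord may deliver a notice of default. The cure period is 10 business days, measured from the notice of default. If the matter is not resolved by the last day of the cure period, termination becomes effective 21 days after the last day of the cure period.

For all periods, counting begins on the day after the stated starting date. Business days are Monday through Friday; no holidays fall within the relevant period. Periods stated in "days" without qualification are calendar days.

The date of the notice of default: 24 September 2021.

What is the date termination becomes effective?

The last day of the cure period: counting 10 business days from Friday, 24 September 2021 (Sep 27, Sep 28, Sep 29, Sep 30, Oct 1, Oct 4, Oct 5, Oct 6, Oct 7, Oct 8, skipping weekends) reaches Friday, 8 October 2021.
The date termination becomes effective: 8 October 2021 + 21 days = 29 October 2021.

29 October 2021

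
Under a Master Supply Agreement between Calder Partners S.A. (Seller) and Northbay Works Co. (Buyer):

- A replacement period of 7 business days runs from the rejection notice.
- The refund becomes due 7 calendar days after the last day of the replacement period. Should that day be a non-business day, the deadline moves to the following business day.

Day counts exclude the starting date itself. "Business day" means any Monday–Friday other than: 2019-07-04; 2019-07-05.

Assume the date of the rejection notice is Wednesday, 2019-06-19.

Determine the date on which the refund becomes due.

2019-07-08

From Wednesday, 2019-06-19, 7 business days (Jun 20, Jun 21, Jun 24, Jun 25, Jun 26, Jun 27, Jun 28, skipping weekends) brings us to Friday, 2019-06-28, which is the last day of the replacement period.
The date on which the refund becomes due: 7 calendar days after 2019-06-28 is 2019-07-05. That falls on Friday, a listed holiday, so it rolls to the next business day, Monday, 2019-07-08.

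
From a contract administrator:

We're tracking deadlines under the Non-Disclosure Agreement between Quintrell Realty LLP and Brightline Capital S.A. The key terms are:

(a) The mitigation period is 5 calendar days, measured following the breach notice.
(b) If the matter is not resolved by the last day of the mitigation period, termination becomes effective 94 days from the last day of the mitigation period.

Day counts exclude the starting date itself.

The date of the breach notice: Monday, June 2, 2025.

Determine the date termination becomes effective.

September 9, 2025

Adding 5 calendar days to June 2, 2025 gives June 7, 2025, which is the last day of the mitigation period.
The date termination becomes effective: June 7, 2025 + 94 days = September 9, 2025.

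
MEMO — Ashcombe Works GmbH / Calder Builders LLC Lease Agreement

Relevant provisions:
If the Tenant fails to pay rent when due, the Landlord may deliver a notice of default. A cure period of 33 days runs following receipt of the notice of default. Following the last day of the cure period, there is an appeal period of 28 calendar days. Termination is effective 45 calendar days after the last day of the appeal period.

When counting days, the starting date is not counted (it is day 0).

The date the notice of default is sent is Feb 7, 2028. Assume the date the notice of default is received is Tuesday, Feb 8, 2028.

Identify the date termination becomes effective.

May 24, 2028

The last day of the cure period: 33 calendar days after Feb 8, 2028 is Mar 12, 2028.
Adding 28 calendar days to Mar 12, 2028 gives Apr 9, 2028, which is the last day of the appeal period.
The date termination becomes effective: 45 calendar days after Apr 9, 2028 is May 24, 2028.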